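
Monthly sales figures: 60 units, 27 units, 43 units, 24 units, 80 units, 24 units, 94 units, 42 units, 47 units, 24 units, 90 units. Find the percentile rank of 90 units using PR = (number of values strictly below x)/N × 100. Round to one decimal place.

81.8

N = 11.
Strictly below 90: 9. Equal to 90: 1.
PR = 9/11 × 100 = 81.8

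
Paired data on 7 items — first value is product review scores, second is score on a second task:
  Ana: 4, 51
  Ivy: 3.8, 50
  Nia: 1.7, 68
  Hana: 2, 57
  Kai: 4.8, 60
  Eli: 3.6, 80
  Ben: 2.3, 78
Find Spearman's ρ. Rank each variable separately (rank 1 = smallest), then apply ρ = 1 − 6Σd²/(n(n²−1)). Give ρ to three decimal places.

-0.357

Ranks of variable 1: 6, 5, 1, 2, 7, 4, 3
Ranks of variable 2: 2, 1, 5, 3, 4, 7, 6
d = r₁ − r₂: 4, 4, -4, -1, 3, -3, -3
d²: 16, 16, 16, 1, 9, 9, 9; Σd² = 76
ρ = 1 − 6·76/(7·48) = 1 − 456/336 = -0.357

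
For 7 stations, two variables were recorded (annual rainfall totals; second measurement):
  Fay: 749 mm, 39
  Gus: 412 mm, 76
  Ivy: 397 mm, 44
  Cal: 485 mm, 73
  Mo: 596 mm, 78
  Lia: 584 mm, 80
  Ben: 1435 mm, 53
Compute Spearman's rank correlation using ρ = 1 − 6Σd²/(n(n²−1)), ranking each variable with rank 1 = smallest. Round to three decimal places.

Ranks of variable 1: 6, 2, 1, 3, 5, 4, 7
Ranks of variable 2: 1, 5, 2, 4, 6, 7, 3
d = r₁ − r₂: 5, -3, -1, -1, -1, -3, 4
d²: 25, 9, 1, 1, 1, 9, 16; Σd² = 62
ρ = 1 − 6·62/(7·48) = 1 − 372/336 = -0.107

-0.107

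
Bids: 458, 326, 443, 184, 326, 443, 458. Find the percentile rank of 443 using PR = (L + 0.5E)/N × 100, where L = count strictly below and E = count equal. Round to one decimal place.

N = 7.
Strictly below 443: 3. Equal to 443: 2.
PR = (3 + 0.5·2)/7 × 100 = 57.1

57.1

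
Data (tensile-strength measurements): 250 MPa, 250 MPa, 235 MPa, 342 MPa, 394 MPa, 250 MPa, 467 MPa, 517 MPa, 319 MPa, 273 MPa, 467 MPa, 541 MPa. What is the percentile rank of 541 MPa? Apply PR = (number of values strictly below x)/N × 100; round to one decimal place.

N = 12.
Strictly below 541: 11. Equal to 541: 1.
PR = 11/12 × 100 = 91.7

91.7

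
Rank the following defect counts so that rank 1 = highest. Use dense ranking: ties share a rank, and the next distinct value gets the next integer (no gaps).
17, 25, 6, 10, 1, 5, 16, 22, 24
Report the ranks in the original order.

Sorted (descending): 25, 24, 22, 17, 16, 10, 6, 5, 1
No ties — each value takes its position as its rank.

4, 1, 7, 6, 9, 8, 5, 3, 2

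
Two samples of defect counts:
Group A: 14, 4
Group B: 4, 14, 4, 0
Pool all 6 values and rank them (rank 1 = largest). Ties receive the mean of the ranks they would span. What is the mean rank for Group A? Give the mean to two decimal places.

Sorted (descending): 14, 14, 4, 4, 4, 0
The 2 values of 14 occupy positions 1–2 → average rank (1+2)/2 = 1.5.
The 3 values of 4 occupy positions 3–5 → average rank 4.
Group A values → pooled ranks: 14→1.5, 4→4
Mean rank = (1.5 + 4) / 2 = 2.75

2.75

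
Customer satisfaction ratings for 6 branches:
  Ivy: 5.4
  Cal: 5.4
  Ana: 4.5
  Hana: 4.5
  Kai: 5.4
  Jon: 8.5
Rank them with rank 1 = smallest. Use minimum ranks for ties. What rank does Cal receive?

3

Sorted (ascending): 4.5, 4.5, 5.4, 5.4, 5.4, 8.5
The 2 values of 4.5 occupy positions 1–2 → each gets rank 1.
The 3 values of 5.4 occupy positions 3–5 → each gets rank 3.
Cal has value 5.4 → rank 3.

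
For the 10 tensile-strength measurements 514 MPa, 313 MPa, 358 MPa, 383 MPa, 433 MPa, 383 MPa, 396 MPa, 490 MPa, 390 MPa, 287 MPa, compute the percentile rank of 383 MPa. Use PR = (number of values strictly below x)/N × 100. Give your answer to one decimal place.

N = 10.
Strictly below 383: 3. Equal to 383: 2.
PR = 3/10 × 100 = 30.0

30.0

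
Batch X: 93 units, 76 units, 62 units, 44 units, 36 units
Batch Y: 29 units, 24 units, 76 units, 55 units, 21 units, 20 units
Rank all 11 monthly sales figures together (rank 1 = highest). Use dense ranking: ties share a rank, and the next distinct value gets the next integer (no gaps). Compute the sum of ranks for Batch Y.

40

Sorted (descending): 93, 76, 76, 62, 55, 44, 36, 29, 24, 21, 20
The 2 values of 76 share dense rank 2.
Remaining distinct values take the next consecutive integers.
Batch Y values → pooled ranks: 29→7, 24→8, 76→2, 55→4, 21→9, 20→10
Rank sum = 7 + 8 + 2 + 4 + 9 + 10 = 40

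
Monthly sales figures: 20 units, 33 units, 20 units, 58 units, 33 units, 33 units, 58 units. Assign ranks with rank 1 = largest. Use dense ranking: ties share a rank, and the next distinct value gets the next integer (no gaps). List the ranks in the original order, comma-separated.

3, 2, 3, 1, 2, 2, 1

Sorted (descending): 58, 58, 33, 33, 33, 20, 20
The 2 values of 58 share dense rank 1.
The 3 values of 33 share dense rank 2.
The 2 values of 20 share dense rank 3.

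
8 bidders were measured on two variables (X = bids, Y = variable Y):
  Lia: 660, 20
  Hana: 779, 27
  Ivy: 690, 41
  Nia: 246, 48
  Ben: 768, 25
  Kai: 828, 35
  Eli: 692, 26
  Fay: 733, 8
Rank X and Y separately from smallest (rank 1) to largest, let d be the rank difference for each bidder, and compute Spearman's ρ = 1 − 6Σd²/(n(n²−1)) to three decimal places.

-0.167

Ranks of variable 1: 2, 7, 3, 1, 6, 8, 4, 5
Ranks of variable 2: 2, 5, 7, 8, 3, 6, 4, 1
d = r₁ − r₂: 0, 2, -4, -7, 3, 2, 0, 4
d²: 0, 4, 16, 49, 9, 4, 0, 16; Σd² = 98
ρ = 1 − 6·98/(8·63) = 1 − 588/504 = -0.167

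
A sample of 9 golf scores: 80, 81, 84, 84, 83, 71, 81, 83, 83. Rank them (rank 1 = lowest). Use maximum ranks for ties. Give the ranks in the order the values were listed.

Sorted (ascending): 71, 80, 81, 81, 83, 83, 83, 84, 84
The 2 values of 81 occupy positions 3–4 → each gets rank 4.
The 3 values of 83 occupy positions 5–7 → each gets rank 7.
The 2 values of 84 occupy positions 8–9 → each gets rank 9.

2, 4, 9, 9, 7, 1, 4, 7, 7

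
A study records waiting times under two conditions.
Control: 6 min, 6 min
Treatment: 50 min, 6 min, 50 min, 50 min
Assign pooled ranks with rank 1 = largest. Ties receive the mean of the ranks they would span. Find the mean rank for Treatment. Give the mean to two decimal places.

2.75

Sorted (descending): 50, 50, 50, 6, 6, 6
The 3 values of 50 occupy positions 1–3 → average rank 2.
The 3 values of 6 occupy positions 4–6 → average rank 5.
Treatment values → pooled ranks: 50→2, 6→5, 50→2, 50→2
Mean rank = (2 + 5 + 2 + 2) / 4 = 2.75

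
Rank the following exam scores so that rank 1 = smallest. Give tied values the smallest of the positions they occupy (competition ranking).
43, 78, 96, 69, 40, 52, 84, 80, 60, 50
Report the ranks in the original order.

2, 7, 10, 6, 1, 4, 9, 8, 5, 3

Sorted (ascending): 40, 43, 50, 52, 60, 69, 78, 80, 84, 96
No ties — each value takes its position as its rank.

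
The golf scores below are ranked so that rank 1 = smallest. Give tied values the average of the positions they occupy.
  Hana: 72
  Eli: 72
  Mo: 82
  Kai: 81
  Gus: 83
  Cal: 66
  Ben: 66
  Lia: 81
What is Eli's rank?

3.5

Sorted (ascending): 66, 66, 72, 72, 81, 81, 82, 83
The 2 values of 66 occupy positions 1–2 → average rank (1+2)/2 = 1.5.
The 2 values of 72 occupy positions 3–4 → average rank (3+4)/2 = 3.5.
The 2 values of 81 occupy positions 5–6 → average rank (5+6)/2 = 5.5.
Eli has value 72 → rank 3.5.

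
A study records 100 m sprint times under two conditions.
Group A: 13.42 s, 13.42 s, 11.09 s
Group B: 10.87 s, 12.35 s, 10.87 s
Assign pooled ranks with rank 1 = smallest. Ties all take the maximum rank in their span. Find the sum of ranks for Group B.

8

Sorted (ascending): 10.87, 10.87, 11.09, 12.35, 13.42, 13.42
The 2 values of 10.87 occupy positions 1–2 → each gets rank 2.
The 2 values of 13.42 occupy positions 5–6 → each gets rank 6.
Group B values → pooled ranks: 10.87→2, 12.35→4, 10.87→2
Rank sum = 2 + 4 + 2 = 8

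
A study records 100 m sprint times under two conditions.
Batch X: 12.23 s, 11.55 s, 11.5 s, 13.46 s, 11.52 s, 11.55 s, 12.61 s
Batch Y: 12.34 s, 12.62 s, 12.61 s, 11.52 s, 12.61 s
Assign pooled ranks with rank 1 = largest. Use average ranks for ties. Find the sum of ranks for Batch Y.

26.5

Sorted (descending): 13.46, 12.62, 12.61, 12.61, 12.61, 12.34, 12.23, 11.55, 11.55, 11.52, 11.52, 11.5
The 3 values of 12.61 occupy positions 3–5 → average rank 4.
The 2 values of 11.55 occupy positions 8–9 → average rank (8+9)/2 = 8.5.
The 2 values of 11.52 occupy positions 10–11 → average rank (10+11)/2 = 10.5.
Batch Y values → pooled ranks: 12.34→6, 12.62→2, 12.61→4, 11.52→10.5, 12.61→4
Rank sum = 6 + 2 + 4 + 10.5 + 4 = 26.5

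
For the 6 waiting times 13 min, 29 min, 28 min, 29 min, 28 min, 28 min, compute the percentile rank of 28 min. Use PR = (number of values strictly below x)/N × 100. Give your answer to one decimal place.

16.7

N = 6.
Strictly below 28: 1. Equal to 28: 3.
PR = 1/6 × 100 = 16.7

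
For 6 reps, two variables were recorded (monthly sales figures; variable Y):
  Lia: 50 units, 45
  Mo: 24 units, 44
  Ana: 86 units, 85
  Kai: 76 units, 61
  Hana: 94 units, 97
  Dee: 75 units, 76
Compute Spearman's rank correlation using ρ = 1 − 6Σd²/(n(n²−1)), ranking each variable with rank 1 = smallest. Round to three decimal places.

0.943

Ranks of variable 1: 2, 1, 5, 4, 6, 3
Ranks of variable 2: 2, 1, 5, 3, 6, 4
d = r₁ − r₂: 0, 0, 0, 1, 0, -1
d²: 0, 0, 0, 1, 0, 1; Σd² = 2
ρ = 1 − 6·2/(6·35) = 1 − 12/210 = 0.943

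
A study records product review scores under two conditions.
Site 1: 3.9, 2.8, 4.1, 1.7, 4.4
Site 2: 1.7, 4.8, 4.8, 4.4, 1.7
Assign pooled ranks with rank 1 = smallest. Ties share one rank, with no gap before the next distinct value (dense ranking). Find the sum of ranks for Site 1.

15

Sorted (ascending): 1.7, 1.7, 1.7, 2.8, 3.9, 4.1, 4.4, 4.4, 4.8, 4.8
The 3 values of 1.7 share dense rank 1.
The 2 values of 4.4 share dense rank 5.
The 2 values of 4.8 share dense rank 6.
Remaining distinct values take the next consecutive integers.
Site 1 values → pooled ranks: 3.9→3, 2.8→2, 4.1→4, 1.7→1, 4.4→5
Rank sum = 3 + 2 + 4 + 1 + 5 = 15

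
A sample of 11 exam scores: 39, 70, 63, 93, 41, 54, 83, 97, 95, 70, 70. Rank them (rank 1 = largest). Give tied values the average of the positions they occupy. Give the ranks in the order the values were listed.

Sorted (descending): 97, 95, 93, 83, 70, 70, 70, 63, 54, 41, 39
The 3 values of 70 occupy positions 5–7 → average rank 6.

11, 6, 8, 3, 10, 9, 4, 1, 2, 6, 6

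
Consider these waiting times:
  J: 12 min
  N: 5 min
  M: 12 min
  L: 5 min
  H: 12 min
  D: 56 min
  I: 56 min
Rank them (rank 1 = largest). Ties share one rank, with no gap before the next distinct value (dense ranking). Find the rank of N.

3

Sorted (descending): 56, 56, 12, 12, 12, 5, 5
The 2 values of 56 share dense rank 1.
The 3 values of 12 share dense rank 2.
The 2 values of 5 share dense rank 3.
N has value 5 min → rank 3.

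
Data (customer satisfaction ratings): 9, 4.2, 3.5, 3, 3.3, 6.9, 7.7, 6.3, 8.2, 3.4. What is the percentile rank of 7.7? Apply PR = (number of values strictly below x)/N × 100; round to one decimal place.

N = 10.
Strictly below 7.7: 7. Equal to 7.7: 1.
PR = 7/10 × 100 = 70.0

70.0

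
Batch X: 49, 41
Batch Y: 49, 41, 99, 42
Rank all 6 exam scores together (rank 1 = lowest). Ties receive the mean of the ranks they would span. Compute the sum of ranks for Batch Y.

Sorted (ascending): 41, 41, 42, 49, 49, 99
The 2 values of 41 occupy positions 1–2 → average rank (1+2)/2 = 1.5.
The 2 values of 49 occupy positions 4–5 → average rank (4+5)/2 = 4.5.
Batch Y values → pooled ranks: 49→4.5, 41→1.5, 99→6, 42→3
Rank sum = 4.5 + 1.5 + 6 + 3 = 15

15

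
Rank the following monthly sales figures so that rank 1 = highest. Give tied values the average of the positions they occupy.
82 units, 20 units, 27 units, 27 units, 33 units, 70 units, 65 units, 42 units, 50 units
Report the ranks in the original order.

1, 9, 7.5, 7.5, 6, 2, 3, 5, 4

Sorted (descending): 82, 70, 65, 50, 42, 33, 27, 27, 20
The 2 values of 27 occupy positions 7–8 → average rank (7+8)/2 = 7.5.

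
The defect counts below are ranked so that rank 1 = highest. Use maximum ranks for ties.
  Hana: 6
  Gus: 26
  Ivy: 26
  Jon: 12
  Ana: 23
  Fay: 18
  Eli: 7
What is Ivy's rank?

Sorted (descending): 26, 26, 23, 18, 12, 7, 6
The 2 values of 26 occupy positions 1–2 → each gets rank 2.
Ivy has value 26 → rank 2.

2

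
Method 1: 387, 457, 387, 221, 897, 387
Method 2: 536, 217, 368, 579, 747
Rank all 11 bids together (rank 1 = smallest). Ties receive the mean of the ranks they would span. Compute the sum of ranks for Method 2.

Sorted (ascending): 217, 221, 368, 387, 387, 387, 457, 536, 579, 747, 897
The 3 values of 387 occupy positions 4–6 → average rank 5.
Method 2 values → pooled ranks: 536→8, 217→1, 368→3, 579→9, 747→10
Rank sum = 8 + 1 + 3 + 9 + 10 = 31

31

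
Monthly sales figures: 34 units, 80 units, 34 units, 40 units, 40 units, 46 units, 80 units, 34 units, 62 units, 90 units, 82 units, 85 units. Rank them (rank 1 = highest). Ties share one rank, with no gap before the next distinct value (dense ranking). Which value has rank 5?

62

Sorted (descending): 90, 85, 82, 80, 80, 62, 46, 40, 40, 34, 34, 34
The 2 values of 80 share dense rank 4.
The 2 values of 40 share dense rank 7.
The 3 values of 34 share dense rank 8.
Remaining distinct values take the next consecutive integers.
Rank 5 → value 62.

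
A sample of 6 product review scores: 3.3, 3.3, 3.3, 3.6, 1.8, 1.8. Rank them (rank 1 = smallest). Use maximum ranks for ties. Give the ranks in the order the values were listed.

Sorted (ascending): 1.8, 1.8, 3.3, 3.3, 3.3, 3.6
The 2 values of 1.8 occupy positions 1–2 → each gets rank 2.
The 3 values of 3.3 occupy positions 3–5 → each gets rank 5.

5, 5, 5, 6, 2, 2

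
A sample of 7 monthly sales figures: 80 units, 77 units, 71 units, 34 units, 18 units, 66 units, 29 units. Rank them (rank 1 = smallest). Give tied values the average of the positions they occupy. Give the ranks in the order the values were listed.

7, 6, 5, 3, 1, 4, 2

Sorted (ascending): 18, 29, 34, 66, 71, 77, 80
No ties — each value takes its position as its rank.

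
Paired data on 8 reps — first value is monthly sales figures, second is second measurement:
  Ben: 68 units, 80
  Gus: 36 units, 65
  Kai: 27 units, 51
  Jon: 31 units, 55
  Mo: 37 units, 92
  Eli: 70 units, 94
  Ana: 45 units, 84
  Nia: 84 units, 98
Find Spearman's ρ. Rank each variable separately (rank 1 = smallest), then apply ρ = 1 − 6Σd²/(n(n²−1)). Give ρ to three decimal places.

0.905

Ranks of variable 1: 6, 3, 1, 2, 4, 7, 5, 8
Ranks of variable 2: 4, 3, 1, 2, 6, 7, 5, 8
d = r₁ − r₂: 2, 0, 0, 0, -2, 0, 0, 0
d²: 4, 0, 0, 0, 4, 0, 0, 0; Σd² = 8
ρ = 1 − 6·8/(8·63) = 1 − 48/504 = 0.905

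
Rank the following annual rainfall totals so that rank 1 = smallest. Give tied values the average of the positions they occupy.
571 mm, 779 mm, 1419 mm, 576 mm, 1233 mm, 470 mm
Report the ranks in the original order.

Sorted (ascending): 470, 571, 576, 779, 1233, 1419
No ties — each value takes its position as its rank.

2, 4, 6, 3, 5, 1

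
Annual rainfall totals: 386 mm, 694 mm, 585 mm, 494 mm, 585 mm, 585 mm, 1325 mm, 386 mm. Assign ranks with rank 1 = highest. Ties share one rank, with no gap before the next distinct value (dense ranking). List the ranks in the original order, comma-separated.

5, 2, 3, 4, 3, 3, 1, 5

Sorted (descending): 1325, 694, 585, 585, 585, 494, 386, 386
The 3 values of 585 share dense rank 3.
The 2 values of 386 share dense rank 5.
Remaining distinct values take the next consecutive integers.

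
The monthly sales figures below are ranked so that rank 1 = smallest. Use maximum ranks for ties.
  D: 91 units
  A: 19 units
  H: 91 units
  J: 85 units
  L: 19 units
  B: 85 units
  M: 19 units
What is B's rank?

Sorted (ascending): 19, 19, 19, 85, 85, 91, 91
The 3 values of 19 occupy positions 1–3 → each gets rank 3.
The 2 values of 85 occupy positions 4–5 → each gets rank 5.
The 2 values of 91 occupy positions 6–7 → each gets rank 7.
B has value 85 units → rank 5.

5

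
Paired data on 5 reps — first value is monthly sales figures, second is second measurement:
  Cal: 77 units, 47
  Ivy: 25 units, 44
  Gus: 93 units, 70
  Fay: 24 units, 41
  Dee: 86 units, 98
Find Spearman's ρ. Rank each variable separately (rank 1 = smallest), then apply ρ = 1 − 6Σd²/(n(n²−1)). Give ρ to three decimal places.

0.900

Ranks of variable 1: 3, 2, 5, 1, 4
Ranks of variable 2: 3, 2, 4, 1, 5
d = r₁ − r₂: 0, 0, 1, 0, -1
d²: 0, 0, 1, 0, 1; Σd² = 2
ρ = 1 − 6·2/(5·24) = 1 − 12/120 = 0.900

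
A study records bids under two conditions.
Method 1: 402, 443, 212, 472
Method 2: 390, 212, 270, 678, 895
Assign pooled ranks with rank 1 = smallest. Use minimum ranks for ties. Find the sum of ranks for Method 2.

25

Sorted (ascending): 212, 212, 270, 390, 402, 443, 472, 678, 895
The 2 values of 212 occupy positions 1–2 → each gets rank 1.
Method 2 values → pooled ranks: 390→4, 212→1, 270→3, 678→8, 895→9
Rank sum = 4 + 1 + 3 + 8 + 9 = 25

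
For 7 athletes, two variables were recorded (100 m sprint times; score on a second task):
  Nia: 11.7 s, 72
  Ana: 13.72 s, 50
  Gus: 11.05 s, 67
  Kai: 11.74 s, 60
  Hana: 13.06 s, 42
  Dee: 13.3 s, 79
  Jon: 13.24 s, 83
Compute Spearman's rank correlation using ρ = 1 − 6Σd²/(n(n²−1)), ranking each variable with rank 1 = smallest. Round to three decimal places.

Ranks of variable 1: 2, 7, 1, 3, 4, 6, 5
Ranks of variable 2: 5, 2, 4, 3, 1, 6, 7
d = r₁ − r₂: -3, 5, -3, 0, 3, 0, -2
d²: 9, 25, 9, 0, 9, 0, 4; Σd² = 56
ρ = 1 − 6·56/(7·48) = 1 − 336/336 = 0.000

0.000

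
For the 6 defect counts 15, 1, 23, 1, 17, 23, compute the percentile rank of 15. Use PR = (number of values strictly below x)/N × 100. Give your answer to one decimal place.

N = 6.
Strictly below 15: 2. Equal to 15: 1.
PR = 2/6 × 100 = 33.3

33.3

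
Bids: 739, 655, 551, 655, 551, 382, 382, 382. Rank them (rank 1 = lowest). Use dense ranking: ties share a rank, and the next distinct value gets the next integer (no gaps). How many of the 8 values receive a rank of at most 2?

5

Sorted (ascending): 382, 382, 382, 551, 551, 655, 655, 739
The 3 values of 382 share dense rank 1.
The 2 values of 551 share dense rank 2.
The 2 values of 655 share dense rank 3.
Remaining distinct values take the next consecutive integers.
Ranks ≤ 2: {1, 1, 1, 2, 2} → 5 values.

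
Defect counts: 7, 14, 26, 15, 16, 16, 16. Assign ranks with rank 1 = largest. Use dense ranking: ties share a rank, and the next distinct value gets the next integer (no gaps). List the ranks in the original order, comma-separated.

5, 4, 1, 3, 2, 2, 2

Sorted (descending): 26, 16, 16, 16, 15, 14, 7
The 3 values of 16 share dense rank 2.
Remaining distinct values take the next consecutive integers.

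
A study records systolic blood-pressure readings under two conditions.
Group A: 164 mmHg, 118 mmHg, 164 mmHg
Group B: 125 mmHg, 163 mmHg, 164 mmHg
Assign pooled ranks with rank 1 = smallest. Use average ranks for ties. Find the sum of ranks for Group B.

10

Sorted (ascending): 118, 125, 163, 164, 164, 164
The 3 values of 164 occupy positions 4–6 → average rank 5.
Group B values → pooled ranks: 125→2, 163→3, 164→5
Rank sum = 2 + 3 + 5 = 10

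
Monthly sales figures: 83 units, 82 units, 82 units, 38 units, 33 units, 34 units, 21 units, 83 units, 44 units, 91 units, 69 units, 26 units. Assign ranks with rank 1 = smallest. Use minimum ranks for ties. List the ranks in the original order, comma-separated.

10, 8, 8, 5, 3, 4, 1, 10, 6, 12, 7, 2

Sorted (ascending): 21, 26, 33, 34, 38, 44, 69, 82, 82, 83, 83, 91
The 2 values of 82 occupy positions 8–9 → each gets rank 8.
The 2 values of 83 occupy positions 10–11 → each gets rank 10.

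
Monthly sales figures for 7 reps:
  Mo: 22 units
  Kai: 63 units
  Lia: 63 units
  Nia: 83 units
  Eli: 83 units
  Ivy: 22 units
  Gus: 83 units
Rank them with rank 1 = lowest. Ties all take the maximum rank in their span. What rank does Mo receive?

2

Sorted (ascending): 22, 22, 63, 63, 83, 83, 83
The 2 values of 22 occupy positions 1–2 → each gets rank 2.
The 2 values of 63 occupy positions 3–4 → each gets rank 4.
The 3 values of 83 occupy positions 5–7 → each gets rank 7.
Mo has value 22 units → rank 2.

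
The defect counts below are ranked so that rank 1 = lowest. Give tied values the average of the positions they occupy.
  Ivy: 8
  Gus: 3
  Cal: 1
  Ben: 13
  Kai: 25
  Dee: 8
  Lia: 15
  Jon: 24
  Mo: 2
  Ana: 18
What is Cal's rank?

Sorted (ascending): 1, 2, 3, 8, 8, 13, 15, 18, 24, 25
The 2 values of 8 occupy positions 4–5 → average rank (4+5)/2 = 4.5.
Cal has value 1 → rank 1.

1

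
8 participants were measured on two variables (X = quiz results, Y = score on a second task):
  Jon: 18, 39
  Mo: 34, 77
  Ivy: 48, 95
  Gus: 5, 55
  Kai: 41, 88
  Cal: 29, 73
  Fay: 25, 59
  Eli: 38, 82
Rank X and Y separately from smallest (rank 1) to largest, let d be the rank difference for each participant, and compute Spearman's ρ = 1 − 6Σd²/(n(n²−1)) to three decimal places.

0.976

Ranks of variable 1: 2, 5, 8, 1, 7, 4, 3, 6
Ranks of variable 2: 1, 5, 8, 2, 7, 4, 3, 6
d = r₁ − r₂: 1, 0, 0, -1, 0, 0, 0, 0
d²: 1, 0, 0, 1, 0, 0, 0, 0; Σd² = 2
ρ = 1 − 6·2/(8·63) = 1 − 12/504 = 0.976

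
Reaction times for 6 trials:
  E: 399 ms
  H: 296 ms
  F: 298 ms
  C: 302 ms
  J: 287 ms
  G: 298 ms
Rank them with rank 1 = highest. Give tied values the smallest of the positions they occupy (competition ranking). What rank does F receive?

Sorted (descending): 399, 302, 298, 298, 296, 287
The 2 values of 298 occupy positions 3–4 → each gets rank 3.
F has value 298 ms → rank 3.

3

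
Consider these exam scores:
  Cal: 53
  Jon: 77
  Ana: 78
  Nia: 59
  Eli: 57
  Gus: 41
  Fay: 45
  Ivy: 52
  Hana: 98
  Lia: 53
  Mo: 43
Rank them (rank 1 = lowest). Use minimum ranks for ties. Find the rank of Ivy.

4

Sorted (ascending): 41, 43, 45, 52, 53, 53, 57, 59, 77, 78, 98
The 2 values of 53 occupy positions 5–6 → each gets rank 5.
Ivy has value 52 → rank 4.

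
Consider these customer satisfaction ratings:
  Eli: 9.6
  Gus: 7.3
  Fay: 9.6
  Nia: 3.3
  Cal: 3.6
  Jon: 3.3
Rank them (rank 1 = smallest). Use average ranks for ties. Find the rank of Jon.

Sorted (ascending): 3.3, 3.3, 3.6, 7.3, 9.6, 9.6
The 2 values of 3.3 occupy positions 1–2 → average rank (1+2)/2 = 1.5.
The 2 values of 9.6 occupy positions 5–6 → average rank (5+6)/2 = 5.5.
Jon has value 3.3 → rank 1.5.

1.5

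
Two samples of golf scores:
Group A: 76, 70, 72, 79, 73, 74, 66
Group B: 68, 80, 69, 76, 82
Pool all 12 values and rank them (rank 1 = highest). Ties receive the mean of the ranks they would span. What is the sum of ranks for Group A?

49.5

Sorted (descending): 82, 80, 79, 76, 76, 74, 73, 72, 70, 69, 68, 66
The 2 values of 76 occupy positions 4–5 → average rank (4+5)/2 = 4.5.
Group A values → pooled ranks: 76→4.5, 70→9, 72→8, 79→3, 73→7, 74→6, 66→12
Rank sum = 4.5 + 9 + 8 + 3 + 7 + 6 + 12 = 49.5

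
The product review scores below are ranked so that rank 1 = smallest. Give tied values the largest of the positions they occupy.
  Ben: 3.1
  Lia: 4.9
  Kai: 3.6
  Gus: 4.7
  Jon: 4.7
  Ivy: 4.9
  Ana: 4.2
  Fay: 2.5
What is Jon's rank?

Sorted (ascending): 2.5, 3.1, 3.6, 4.2, 4.7, 4.7, 4.9, 4.9
The 2 values of 4.7 occupy positions 5–6 → each gets rank 6.
The 2 values of 4.9 occupy positions 7–8 → each gets rank 8.
Jon has value 4.7 → rank 6.

6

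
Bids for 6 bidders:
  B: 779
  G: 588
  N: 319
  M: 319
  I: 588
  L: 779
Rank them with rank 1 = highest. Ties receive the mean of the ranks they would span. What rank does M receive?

Sorted (descending): 779, 779, 588, 588, 319, 319
The 2 values of 779 occupy positions 1–2 → average rank (1+2)/2 = 1.5.
The 2 values of 588 occupy positions 3–4 → average rank (3+4)/2 = 3.5.
The 2 values of 319 occupy positions 5–6 → average rank (5+6)/2 = 5.5.
M has value 319 → rank 5.5.

5.5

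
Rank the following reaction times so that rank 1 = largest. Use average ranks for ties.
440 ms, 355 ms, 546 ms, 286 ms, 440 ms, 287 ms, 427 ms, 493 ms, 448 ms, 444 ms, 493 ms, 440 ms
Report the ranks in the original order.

7, 10, 1, 12, 7, 11, 9, 2.5, 4, 5, 2.5, 7

Sorted (descending): 546, 493, 493, 448, 444, 440, 440, 440, 427, 355, 287, 286
The 2 values of 493 occupy positions 2–3 → average rank (2+3)/2 = 2.5.
The 3 values of 440 occupy positions 6–8 → average rank 7.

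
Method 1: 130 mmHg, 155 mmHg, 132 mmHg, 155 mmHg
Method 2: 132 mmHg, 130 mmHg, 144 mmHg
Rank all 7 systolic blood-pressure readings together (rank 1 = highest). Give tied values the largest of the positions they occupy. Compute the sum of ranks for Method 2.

Sorted (descending): 155, 155, 144, 132, 132, 130, 130
The 2 values of 155 occupy positions 1–2 → each gets rank 2.
The 2 values of 132 occupy positions 4–5 → each gets rank 5.
The 2 values of 130 occupy positions 6–7 → each gets rank 7.
Method 2 values → pooled ranks: 132→5, 130→7, 144→3
Rank sum = 5 + 7 + 3 = 15

15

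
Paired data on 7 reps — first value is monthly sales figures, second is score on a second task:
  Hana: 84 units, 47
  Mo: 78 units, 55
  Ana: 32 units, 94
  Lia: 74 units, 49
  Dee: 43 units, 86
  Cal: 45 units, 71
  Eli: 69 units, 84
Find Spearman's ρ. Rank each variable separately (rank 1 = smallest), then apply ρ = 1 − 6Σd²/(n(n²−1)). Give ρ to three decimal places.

Ranks of variable 1: 7, 6, 1, 5, 2, 3, 4
Ranks of variable 2: 1, 3, 7, 2, 6, 4, 5
d = r₁ − r₂: 6, 3, -6, 3, -4, -1, -1
d²: 36, 9, 36, 9, 16, 1, 1; Σd² = 108
ρ = 1 − 6·108/(7·48) = 1 − 648/336 = -0.929

-0.929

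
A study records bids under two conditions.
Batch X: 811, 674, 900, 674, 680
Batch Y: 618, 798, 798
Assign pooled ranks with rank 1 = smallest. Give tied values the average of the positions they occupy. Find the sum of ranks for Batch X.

Sorted (ascending): 618, 674, 674, 680, 798, 798, 811, 900
The 2 values of 674 occupy positions 2–3 → average rank (2+3)/2 = 2.5.
The 2 values of 798 occupy positions 5–6 → average rank (5+6)/2 = 5.5.
Batch X values → pooled ranks: 811→7, 674→2.5, 900→8, 674→2.5, 680→4
Rank sum = 7 + 2.5 + 8 + 2.5 + 4 = 24

24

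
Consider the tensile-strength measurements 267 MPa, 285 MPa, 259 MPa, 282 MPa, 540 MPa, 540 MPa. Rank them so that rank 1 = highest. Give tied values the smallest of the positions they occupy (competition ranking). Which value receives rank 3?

Sorted (descending): 540, 540, 285, 282, 267, 259
The 2 values of 540 occupy positions 1–2 → each gets rank 1.
Rank 3 → value 285.

285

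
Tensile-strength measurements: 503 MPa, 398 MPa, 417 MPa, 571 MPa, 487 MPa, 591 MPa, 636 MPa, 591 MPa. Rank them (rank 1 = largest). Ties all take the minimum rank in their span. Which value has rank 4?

Sorted (descending): 636, 591, 591, 571, 503, 487, 417, 398
The 2 values of 591 occupy positions 2–3 → each gets rank 2.
Rank 4 → value 571.

571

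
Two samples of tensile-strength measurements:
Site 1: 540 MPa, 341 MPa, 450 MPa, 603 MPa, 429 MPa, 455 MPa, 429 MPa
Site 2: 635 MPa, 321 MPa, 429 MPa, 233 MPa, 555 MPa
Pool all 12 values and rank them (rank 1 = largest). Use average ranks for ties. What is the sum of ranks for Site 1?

Sorted (descending): 635, 603, 555, 540, 455, 450, 429, 429, 429, 341, 321, 233
The 3 values of 429 occupy positions 7–9 → average rank 8.
Site 1 values → pooled ranks: 540→4, 341→10, 450→6, 603→2, 429→8, 455→5, 429→8
Rank sum = 4 + 10 + 6 + 2 + 8 + 5 + 8 = 43

43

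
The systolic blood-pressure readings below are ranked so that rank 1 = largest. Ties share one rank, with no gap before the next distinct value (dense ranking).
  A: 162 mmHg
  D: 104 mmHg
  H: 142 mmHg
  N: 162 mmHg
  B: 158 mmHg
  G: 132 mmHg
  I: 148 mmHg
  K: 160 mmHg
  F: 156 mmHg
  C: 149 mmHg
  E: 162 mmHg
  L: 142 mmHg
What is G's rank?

Sorted (descending): 162, 162, 162, 160, 158, 156, 149, 148, 142, 142, 132, 104
The 3 values of 162 share dense rank 1.
The 2 values of 142 share dense rank 7.
Remaining distinct values take the next consecutive integers.
G has value 132 mmHg → rank 8.

8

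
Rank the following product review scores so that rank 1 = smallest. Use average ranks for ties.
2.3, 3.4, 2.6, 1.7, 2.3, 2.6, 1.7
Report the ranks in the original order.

3.5, 7, 5.5, 1.5, 3.5, 5.5, 1.5

Sorted (ascending): 1.7, 1.7, 2.3, 2.3, 2.6, 2.6, 3.4
The 2 values of 1.7 occupy positions 1–2 → average rank (1+2)/2 = 1.5.
The 2 values of 2.3 occupy positions 3–4 → average rank (3+4)/2 = 3.5.
The 2 values of 2.6 occupy positions 5–6 → average rank (5+6)/2 = 5.5.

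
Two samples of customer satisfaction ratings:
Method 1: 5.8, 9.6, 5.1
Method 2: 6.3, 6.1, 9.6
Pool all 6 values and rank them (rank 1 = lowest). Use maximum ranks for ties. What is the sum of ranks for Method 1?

Sorted (ascending): 5.1, 5.8, 6.1, 6.3, 9.6, 9.6
The 2 values of 9.6 occupy positions 5–6 → each gets rank 6.
Method 1 values → pooled ranks: 5.8→2, 9.6→6, 5.1→1
Rank sum = 2 + 6 + 1 = 9

9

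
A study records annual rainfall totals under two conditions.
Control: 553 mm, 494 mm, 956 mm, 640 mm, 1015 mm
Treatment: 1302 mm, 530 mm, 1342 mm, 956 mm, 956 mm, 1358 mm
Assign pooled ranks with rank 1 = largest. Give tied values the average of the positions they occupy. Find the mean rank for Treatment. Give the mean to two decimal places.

Sorted (descending): 1358, 1342, 1302, 1015, 956, 956, 956, 640, 553, 530, 494
The 3 values of 956 occupy positions 5–7 → average rank 6.
Treatment values → pooled ranks: 1302→3, 530→10, 1342→2, 956→6, 956→6, 1358→1
Mean rank = (3 + 10 + 2 + 6 + 6 + 1) / 6 = 4.67

4.67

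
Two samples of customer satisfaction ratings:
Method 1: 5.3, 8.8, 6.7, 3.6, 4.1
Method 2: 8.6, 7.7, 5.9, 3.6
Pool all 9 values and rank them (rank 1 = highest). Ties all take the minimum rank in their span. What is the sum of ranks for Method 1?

26

Sorted (descending): 8.8, 8.6, 7.7, 6.7, 5.9, 5.3, 4.1, 3.6, 3.6
The 2 values of 3.6 occupy positions 8–9 → each gets rank 8.
Method 1 values → pooled ranks: 5.3→6, 8.8→1, 6.7→4, 3.6→8, 4.1→7
Rank sum = 6 + 1 + 4 + 8 + 7 = 26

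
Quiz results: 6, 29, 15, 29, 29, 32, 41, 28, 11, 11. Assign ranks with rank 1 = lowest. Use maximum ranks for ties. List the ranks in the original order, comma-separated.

Sorted (ascending): 6, 11, 11, 15, 28, 29, 29, 29, 32, 41
The 2 values of 11 occupy positions 2–3 → each gets rank 3.
The 3 values of 29 occupy positions 6–8 → each gets rank 8.

1, 8, 4, 8, 8, 9, 10, 5, 3, 3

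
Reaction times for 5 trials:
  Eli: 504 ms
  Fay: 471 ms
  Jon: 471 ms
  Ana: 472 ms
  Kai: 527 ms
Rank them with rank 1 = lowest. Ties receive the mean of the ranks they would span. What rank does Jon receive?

Sorted (ascending): 471, 471, 472, 504, 527
The 2 values of 471 occupy positions 1–2 → average rank (1+2)/2 = 1.5.
Jon has value 471 ms → rank 1.5.

1.5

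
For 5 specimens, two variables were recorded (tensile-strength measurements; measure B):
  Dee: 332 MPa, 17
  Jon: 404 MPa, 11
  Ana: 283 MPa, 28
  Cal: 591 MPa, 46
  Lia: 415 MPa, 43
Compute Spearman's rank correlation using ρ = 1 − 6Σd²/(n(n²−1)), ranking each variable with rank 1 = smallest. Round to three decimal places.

Ranks of variable 1: 2, 3, 1, 5, 4
Ranks of variable 2: 2, 1, 3, 5, 4
d = r₁ − r₂: 0, 2, -2, 0, 0
d²: 0, 4, 4, 0, 0; Σd² = 8
ρ = 1 − 6·8/(5·24) = 1 − 48/120 = 0.600

0.600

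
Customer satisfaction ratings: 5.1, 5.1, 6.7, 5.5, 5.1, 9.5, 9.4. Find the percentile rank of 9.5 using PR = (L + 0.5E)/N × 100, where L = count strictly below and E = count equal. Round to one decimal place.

92.9

N = 7.
Strictly below 9.5: 6. Equal to 9.5: 1.
PR = (6 + 0.5·1)/7 × 100 = 92.9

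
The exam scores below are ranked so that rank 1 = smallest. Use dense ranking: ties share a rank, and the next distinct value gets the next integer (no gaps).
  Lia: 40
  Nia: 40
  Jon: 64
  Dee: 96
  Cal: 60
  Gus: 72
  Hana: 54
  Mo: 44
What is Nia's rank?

Sorted (ascending): 40, 40, 44, 54, 60, 64, 72, 96
The 2 values of 40 share dense rank 1.
Remaining distinct values take the next consecutive integers.
Nia has value 40 → rank 1.

1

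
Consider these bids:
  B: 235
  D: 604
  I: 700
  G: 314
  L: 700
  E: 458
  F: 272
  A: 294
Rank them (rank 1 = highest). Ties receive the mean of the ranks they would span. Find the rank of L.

Sorted (descending): 700, 700, 604, 458, 314, 294, 272, 235
The 2 values of 700 occupy positions 1–2 → average rank (1+2)/2 = 1.5.
L has value 700 → rank 1.5.

1.5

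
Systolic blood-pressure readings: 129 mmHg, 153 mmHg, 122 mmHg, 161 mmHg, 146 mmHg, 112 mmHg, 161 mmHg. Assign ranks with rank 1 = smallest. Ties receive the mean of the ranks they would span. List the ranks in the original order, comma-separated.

3, 5, 2, 6.5, 4, 1, 6.5

Sorted (ascending): 112, 122, 129, 146, 153, 161, 161
The 2 values of 161 occupy positions 6–7 → average rank (6+7)/2 = 6.5.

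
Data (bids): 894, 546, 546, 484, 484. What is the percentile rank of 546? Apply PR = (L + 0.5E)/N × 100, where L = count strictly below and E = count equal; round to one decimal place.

N = 5.
Strictly below 546: 2. Equal to 546: 2.
PR = (2 + 0.5·2)/5 × 100 = 60.0

60.0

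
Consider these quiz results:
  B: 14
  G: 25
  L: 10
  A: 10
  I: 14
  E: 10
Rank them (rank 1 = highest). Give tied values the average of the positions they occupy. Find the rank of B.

2.5

Sorted (descending): 25, 14, 14, 10, 10, 10
The 2 values of 14 occupy positions 2–3 → average rank (2+3)/2 = 2.5.
The 3 values of 10 occupy positions 4–6 → average rank 5.
B has value 14 → rank 2.5.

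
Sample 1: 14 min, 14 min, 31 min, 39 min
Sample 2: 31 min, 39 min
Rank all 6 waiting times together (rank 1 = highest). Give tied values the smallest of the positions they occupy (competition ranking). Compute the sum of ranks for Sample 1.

Sorted (descending): 39, 39, 31, 31, 14, 14
The 2 values of 39 occupy positions 1–2 → each gets rank 1.
The 2 values of 31 occupy positions 3–4 → each gets rank 3.
The 2 values of 14 occupy positions 5–6 → each gets rank 5.
Sample 1 values → pooled ranks: 14→5, 14→5, 31→3, 39→1
Rank sum = 5 + 5 + 3 + 1 = 14

14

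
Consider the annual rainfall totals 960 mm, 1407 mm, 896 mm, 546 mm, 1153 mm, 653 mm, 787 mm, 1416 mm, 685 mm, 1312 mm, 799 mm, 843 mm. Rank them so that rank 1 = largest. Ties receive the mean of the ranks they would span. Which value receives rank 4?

1153

Sorted (descending): 1416, 1407, 1312, 1153, 960, 896, 843, 799, 787, 685, 653, 546
No ties — each value takes its position as its rank.
Rank 4 → value 1153.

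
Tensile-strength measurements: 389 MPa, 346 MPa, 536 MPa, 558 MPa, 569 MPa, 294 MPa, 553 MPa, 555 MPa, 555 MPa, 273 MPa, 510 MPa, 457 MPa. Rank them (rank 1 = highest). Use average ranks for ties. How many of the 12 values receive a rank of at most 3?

Sorted (descending): 569, 558, 555, 555, 553, 536, 510, 457, 389, 346, 294, 273
The 2 values of 555 occupy positions 3–4 → average rank (3+4)/2 = 3.5.
Ranks ≤ 3: {1, 2} → 2 values.

2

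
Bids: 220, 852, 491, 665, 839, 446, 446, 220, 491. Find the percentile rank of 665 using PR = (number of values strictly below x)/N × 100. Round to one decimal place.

N = 9.
Strictly below 665: 6. Equal to 665: 1.
PR = 6/9 × 100 = 66.7

66.7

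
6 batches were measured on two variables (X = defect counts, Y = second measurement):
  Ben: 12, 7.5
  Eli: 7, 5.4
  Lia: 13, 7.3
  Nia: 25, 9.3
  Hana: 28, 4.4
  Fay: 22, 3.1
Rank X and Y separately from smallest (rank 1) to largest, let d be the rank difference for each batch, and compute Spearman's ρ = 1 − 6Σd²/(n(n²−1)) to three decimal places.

Ranks of variable 1: 2, 1, 3, 5, 6, 4
Ranks of variable 2: 5, 3, 4, 6, 2, 1
d = r₁ − r₂: -3, -2, -1, -1, 4, 3
d²: 9, 4, 1, 1, 16, 9; Σd² = 40
ρ = 1 − 6·40/(6·35) = 1 − 240/210 = -0.143

-0.143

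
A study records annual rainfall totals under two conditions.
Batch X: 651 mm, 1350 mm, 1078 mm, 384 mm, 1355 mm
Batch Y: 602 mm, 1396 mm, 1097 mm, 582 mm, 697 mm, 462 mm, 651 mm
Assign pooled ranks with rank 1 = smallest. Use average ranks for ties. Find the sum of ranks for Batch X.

Sorted (ascending): 384, 462, 582, 602, 651, 651, 697, 1078, 1097, 1350, 1355, 1396
The 2 values of 651 occupy positions 5–6 → average rank (5+6)/2 = 5.5.
Batch X values → pooled ranks: 651→5.5, 1350→10, 1078→8, 384→1, 1355→11
Rank sum = 5.5 + 10 + 8 + 1 + 11 = 35.5

35.5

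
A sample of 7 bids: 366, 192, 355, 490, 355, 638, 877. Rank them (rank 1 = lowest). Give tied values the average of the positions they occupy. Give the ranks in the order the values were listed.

4, 1, 2.5, 5, 2.5, 6, 7

Sorted (ascending): 192, 355, 355, 366, 490, 638, 877
The 2 values of 355 occupy positions 2–3 → average rank (2+3)/2 = 2.5.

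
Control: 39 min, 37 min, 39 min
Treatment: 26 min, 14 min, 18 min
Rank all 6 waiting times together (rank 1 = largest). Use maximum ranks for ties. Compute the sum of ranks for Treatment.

Sorted (descending): 39, 39, 37, 26, 18, 14
The 2 values of 39 occupy positions 1–2 → each gets rank 2.
Treatment values → pooled ranks: 26→4, 14→6, 18→5
Rank sum = 4 + 6 + 5 = 15

15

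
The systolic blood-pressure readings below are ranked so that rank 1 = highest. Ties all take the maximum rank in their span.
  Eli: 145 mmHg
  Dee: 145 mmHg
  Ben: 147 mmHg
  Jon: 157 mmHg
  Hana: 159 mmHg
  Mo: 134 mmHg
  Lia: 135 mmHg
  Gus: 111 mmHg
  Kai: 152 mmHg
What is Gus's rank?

Sorted (descending): 159, 157, 152, 147, 145, 145, 135, 134, 111
The 2 values of 145 occupy positions 5–6 → each gets rank 6.
Gus has value 111 mmHg → rank 9.

9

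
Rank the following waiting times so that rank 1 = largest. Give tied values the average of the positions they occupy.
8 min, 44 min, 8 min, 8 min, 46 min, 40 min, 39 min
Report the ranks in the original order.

6, 2, 6, 6, 1, 3, 4

Sorted (descending): 46, 44, 40, 39, 8, 8, 8
The 3 values of 8 occupy positions 5–7 → average rank 6.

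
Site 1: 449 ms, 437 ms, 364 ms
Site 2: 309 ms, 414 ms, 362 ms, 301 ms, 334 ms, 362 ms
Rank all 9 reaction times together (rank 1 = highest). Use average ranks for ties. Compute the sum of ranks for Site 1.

7

Sorted (descending): 449, 437, 414, 364, 362, 362, 334, 309, 301
The 2 values of 362 occupy positions 5–6 → average rank (5+6)/2 = 5.5.
Site 1 values → pooled ranks: 449→1, 437→2, 364→4
Rank sum = 1 + 2 + 4 = 7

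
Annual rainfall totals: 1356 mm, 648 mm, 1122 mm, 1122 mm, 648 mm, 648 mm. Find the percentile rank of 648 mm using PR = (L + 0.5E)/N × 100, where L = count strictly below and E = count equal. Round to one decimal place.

N = 6.
Strictly below 648: 0. Equal to 648: 3.
PR = (0 + 0.5·3)/6 × 100 = 25.0

25.0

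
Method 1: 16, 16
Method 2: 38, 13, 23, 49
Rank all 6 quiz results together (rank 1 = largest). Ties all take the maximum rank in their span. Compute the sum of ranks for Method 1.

10

Sorted (descending): 49, 38, 23, 16, 16, 13
The 2 values of 16 occupy positions 4–5 → each gets rank 5.
Method 1 values → pooled ranks: 16→5, 16→5
Rank sum = 5 + 5 = 10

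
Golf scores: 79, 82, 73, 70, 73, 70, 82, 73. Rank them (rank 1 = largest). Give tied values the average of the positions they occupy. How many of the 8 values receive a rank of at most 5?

6

Sorted (descending): 82, 82, 79, 73, 73, 73, 70, 70
The 2 values of 82 occupy positions 1–2 → average rank (1+2)/2 = 1.5.
The 3 values of 73 occupy positions 4–6 → average rank 5.
The 2 values of 70 occupy positions 7–8 → average rank (7+8)/2 = 7.5.
Ranks ≤ 5: {1.5, 1.5, 3, 5, 5, 5} → 6 values.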